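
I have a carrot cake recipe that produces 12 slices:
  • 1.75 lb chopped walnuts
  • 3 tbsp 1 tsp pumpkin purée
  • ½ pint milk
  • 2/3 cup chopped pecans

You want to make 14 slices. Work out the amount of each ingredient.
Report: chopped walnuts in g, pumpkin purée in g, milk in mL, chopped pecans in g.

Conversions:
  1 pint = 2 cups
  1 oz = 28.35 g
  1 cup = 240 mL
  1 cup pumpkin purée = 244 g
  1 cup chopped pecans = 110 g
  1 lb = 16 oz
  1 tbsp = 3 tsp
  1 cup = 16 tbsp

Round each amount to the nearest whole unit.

chopped walnuts: 926 g; pumpkin purée: 59 g; milk: 280 mL; chopped pecans: 86 g

Scaling factor: 14/12 = 7/6.
chopped walnuts: 1.75 lb × 7/6 × 16 oz/lb × 28.35 g/oz ≈ 926 g
pumpkin purée: (3 tbsp + 1 tsp = 10/3 tbsp) × 7/6 ÷ 16 tbsp/cup × 244 g/cup ≈ 59 g
milk: 0.5 pint × 7/6 × 2 cup/pint × 240 mL/cup = 280 mL
chopped pecans: 2/3 cup × 7/6 × 110 g/cup ≈ 86 g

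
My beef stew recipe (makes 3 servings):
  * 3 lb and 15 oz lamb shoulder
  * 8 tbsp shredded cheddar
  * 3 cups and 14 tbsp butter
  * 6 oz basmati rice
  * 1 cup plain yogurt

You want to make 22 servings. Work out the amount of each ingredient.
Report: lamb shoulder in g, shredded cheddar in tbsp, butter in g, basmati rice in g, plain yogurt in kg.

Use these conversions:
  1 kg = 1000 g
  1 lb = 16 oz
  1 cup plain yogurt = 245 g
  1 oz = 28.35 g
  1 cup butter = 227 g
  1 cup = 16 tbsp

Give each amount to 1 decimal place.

Scaling factor: 22/3.
lamb shoulder: (3 lb + 15 oz = 3.9375 lb) × 22/3 × 16 oz/lb × 28.35 g/oz = 13097.7 g
shredded cheddar: 8 tbsp × 22/3 ≈ 58.7 tbsp
butter: (3 cup + 14 tbsp = 3.875 cup) × 22/3 × 227 g/cup ≈ 6450.6 g
basmati rice: 6 oz × 22/3 × 28.35 g/oz = 1247.4 g
plain yogurt: 1 cup × 22/3 × 245 g/cup ÷ 1000 g/kg ≈ 1.8 kg

lamb shoulder: 13097.7 g; shredded cheddar: 58.7 tbsp; butter: 6450.6 g; basmati rice: 1247.4 g; plain yogurt: 1.8 kg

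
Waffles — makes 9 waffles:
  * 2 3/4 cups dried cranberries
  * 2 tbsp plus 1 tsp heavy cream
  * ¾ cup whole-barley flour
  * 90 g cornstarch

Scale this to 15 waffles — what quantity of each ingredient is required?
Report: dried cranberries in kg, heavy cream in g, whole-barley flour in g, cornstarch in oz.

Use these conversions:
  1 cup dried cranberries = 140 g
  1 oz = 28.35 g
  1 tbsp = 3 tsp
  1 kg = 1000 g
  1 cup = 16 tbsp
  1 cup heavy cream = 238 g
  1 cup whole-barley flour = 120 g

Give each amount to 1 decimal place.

dried cranberries: 0.6 kg; heavy cream: 57.8 g; whole-barley flour: 150.0 g; cornstarch: 5.3 oz

Scaling factor: 15/9 = 5/3.
dried cranberries: 2.75 cup × 5/3 × 140 g/cup ÷ 1000 g/kg ≈ 0.6 kg
heavy cream: (2 tbsp + 1 tsp = 7/3 tbsp) × 5/3 ÷ 16 tbsp/cup × 238 g/cup ≈ 57.8 g
whole-barley flour: 0.75 cup × 5/3 × 120 g/cup = 150.0 g
cornstarch: 90 g × 5/3 ÷ 28.35 g/oz ≈ 5.3 oz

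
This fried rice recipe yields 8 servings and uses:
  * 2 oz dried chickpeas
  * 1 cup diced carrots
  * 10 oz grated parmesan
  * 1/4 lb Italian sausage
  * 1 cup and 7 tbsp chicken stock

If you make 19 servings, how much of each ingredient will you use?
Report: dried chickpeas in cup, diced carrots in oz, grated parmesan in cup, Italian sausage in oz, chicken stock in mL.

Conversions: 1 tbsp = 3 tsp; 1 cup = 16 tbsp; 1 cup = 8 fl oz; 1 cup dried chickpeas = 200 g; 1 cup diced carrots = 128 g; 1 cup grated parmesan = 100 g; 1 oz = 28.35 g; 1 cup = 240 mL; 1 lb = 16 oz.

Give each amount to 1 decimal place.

Scaling factor: 19/8 = 2.375.
dried chickpeas: 2 oz × 19/8 × 28.35 g/oz ÷ 200 g/cup ≈ 0.7 cup
diced carrots: 1 cup × 19/8 × 128 g/cup ÷ 28.35 g/oz ≈ 10.7 oz
grated parmesan: 10 oz × 19/8 × 28.35 g/oz ÷ 100 g/cup ≈ 6.7 cup
Italian sausage: 0.25 lb × 19/8 × 16 oz/lb = 9.5 oz
chicken stock: (1 cup + 7 tbsp = 1.4375 cup) × 19/8 × 240 mL/cup ≈ 819.4 mL

dried chickpeas: 0.7 cup; diced carrots: 10.7 oz; grated parmesan: 6.7 cup; Italian sausage: 9.5 oz; chicken stock: 819.4 mL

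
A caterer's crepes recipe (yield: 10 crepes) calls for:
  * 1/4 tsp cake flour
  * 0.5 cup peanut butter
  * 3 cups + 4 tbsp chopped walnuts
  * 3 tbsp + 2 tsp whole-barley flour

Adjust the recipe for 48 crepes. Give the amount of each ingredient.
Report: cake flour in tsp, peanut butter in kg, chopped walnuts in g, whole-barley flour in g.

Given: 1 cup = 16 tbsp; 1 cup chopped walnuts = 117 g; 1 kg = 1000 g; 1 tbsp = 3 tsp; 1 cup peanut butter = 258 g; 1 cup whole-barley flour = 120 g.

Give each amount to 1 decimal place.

cake flour: 1.2 tsp; peanut butter: 0.6 kg; chopped walnuts: 1825.2 g; whole-barley flour: 132.0 g

Scaling factor: 48/10 = 24/5 = 4.8.
cake flour: 0.25 tsp × 24/5 = 1.2 tsp
peanut butter: 0.5 cup × 24/5 × 258 g/cup ÷ 1000 g/kg ≈ 0.6 kg
chopped walnuts: (3 cup + 4 tbsp = 3.25 cup) × 24/5 × 117 g/cup = 1825.2 g
whole-barley flour: (3 tbsp + 2 tsp = 11/3 tbsp) × 24/5 ÷ 16 tbsp/cup × 120 g/cup = 132.0 g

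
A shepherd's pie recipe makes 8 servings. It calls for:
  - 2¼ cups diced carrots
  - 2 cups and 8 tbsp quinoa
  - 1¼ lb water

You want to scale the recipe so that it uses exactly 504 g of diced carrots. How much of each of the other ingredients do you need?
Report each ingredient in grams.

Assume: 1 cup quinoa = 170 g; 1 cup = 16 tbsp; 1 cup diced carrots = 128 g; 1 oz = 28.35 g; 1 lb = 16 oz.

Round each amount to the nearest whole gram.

quinoa: 744 g; water: 992 g

The original recipe has 288 g of diced carrots, so the scaling factor is 504 ÷ 288 = 7/4 = 1.75.
quinoa: (2 cup + 8 tbsp = 2.5 cup) × 7/4 × 170 g/cup ≈ 744 g
water: 1.25 lb × 7/4 × 16 oz/lb × 28.35 g/oz ≈ 992 g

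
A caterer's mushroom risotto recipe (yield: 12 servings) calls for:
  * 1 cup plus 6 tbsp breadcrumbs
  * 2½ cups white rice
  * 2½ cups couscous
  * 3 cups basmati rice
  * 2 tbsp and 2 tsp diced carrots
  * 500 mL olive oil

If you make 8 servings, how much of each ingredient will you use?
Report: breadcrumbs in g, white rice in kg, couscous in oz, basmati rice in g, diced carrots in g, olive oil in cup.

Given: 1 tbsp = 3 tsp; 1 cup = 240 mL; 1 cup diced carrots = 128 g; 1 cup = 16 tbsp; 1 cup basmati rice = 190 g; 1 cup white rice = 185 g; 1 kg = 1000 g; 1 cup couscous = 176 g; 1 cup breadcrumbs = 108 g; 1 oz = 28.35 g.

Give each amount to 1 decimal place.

breadcrumbs: 99.0 g; white rice: 0.3 kg; couscous: 10.3 oz; basmati rice: 380.0 g; diced carrots: 14.2 g; olive oil: 1.4 cup

Scaling factor: 8/12 = 2/3.
breadcrumbs: (1 cup + 6 tbsp = 1.375 cup) × 2/3 × 108 g/cup = 99.0 g
white rice: 2.5 cup × 2/3 × 185 g/cup ÷ 1000 g/kg ≈ 0.3 kg
couscous: 2.5 cup × 2/3 × 176 g/cup ÷ 28.35 g/oz ≈ 10.3 oz
basmati rice: 3 cup × 2/3 × 190 g/cup = 380.0 g
diced carrots: (2 tbsp + 2 tsp = 8/3 tbsp) × 2/3 ÷ 16 tbsp/cup × 128 g/cup ≈ 14.2 g
olive oil: 500 mL × 2/3 ÷ 240 mL/cup ≈ 1.4 cup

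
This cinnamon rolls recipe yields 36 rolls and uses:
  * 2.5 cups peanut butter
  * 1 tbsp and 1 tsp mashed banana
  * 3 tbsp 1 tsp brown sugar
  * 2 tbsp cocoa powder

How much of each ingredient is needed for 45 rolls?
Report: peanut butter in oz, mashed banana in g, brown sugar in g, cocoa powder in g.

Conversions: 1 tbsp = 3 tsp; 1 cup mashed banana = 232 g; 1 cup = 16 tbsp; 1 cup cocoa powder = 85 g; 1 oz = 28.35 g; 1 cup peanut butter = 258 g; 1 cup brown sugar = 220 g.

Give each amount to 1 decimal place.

peanut butter: 28.4 oz; mashed banana: 24.2 g; brown sugar: 57.3 g; cocoa powder: 13.3 g

Scaling factor: 45/36 = 5/4 = 1.25.
peanut butter: 2.5 cup × 5/4 × 258 g/cup ÷ 28.35 g/oz ≈ 28.4 oz
mashed banana: (1 tbsp + 1 tsp = 4/3 tbsp) × 5/4 ÷ 16 tbsp/cup × 232 g/cup ≈ 24.2 g
brown sugar: (3 tbsp + 1 tsp = 10/3 tbsp) × 5/4 ÷ 16 tbsp/cup × 220 g/cup ≈ 57.3 g
cocoa powder: 2 tbsp × 5/4 ÷ 16 tbsp/cup × 85 g/cup ≈ 13.3 g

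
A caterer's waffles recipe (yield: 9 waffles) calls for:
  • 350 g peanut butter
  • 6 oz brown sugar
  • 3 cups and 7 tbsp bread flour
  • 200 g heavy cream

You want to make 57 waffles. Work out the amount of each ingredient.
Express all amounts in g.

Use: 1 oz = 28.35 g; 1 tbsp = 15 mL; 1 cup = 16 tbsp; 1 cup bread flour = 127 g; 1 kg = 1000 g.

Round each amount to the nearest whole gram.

Scaling factor: 57/9 = 19/3.
peanut butter: 350 g × 19/3 ≈ 2217 g
brown sugar: 6 oz × 19/3 × 28.35 g/oz ≈ 1077 g
bread flour: (3 cup + 7 tbsp = 3.4375 cup) × 19/3 × 127 g/cup ≈ 2765 g
heavy cream: 200 g × 19/3 ≈ 1267 g

peanut butter: 2217 g; brown sugar: 1077 g; bread flour: 2765 g; heavy cream: 1267 g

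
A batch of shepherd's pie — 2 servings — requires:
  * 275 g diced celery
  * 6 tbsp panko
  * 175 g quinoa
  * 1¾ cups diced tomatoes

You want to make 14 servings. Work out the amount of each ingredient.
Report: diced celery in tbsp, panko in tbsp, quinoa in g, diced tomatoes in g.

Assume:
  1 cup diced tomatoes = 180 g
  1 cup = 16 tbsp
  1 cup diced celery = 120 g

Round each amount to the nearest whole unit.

diced celery: 257 tbsp; panko: 42 tbsp; quinoa: 1225 g; diced tomatoes: 2205 g

Scaling factor: 14/2 = 7.
diced celery: 275 g × 7 ÷ 120 g/cup × 16 tbsp/cup ≈ 257 tbsp
panko: 6 tbsp × 7 = 42 tbsp
quinoa: 175 g × 7 = 1225 g
diced tomatoes: 1.75 cup × 7 × 180 g/cup = 2205 g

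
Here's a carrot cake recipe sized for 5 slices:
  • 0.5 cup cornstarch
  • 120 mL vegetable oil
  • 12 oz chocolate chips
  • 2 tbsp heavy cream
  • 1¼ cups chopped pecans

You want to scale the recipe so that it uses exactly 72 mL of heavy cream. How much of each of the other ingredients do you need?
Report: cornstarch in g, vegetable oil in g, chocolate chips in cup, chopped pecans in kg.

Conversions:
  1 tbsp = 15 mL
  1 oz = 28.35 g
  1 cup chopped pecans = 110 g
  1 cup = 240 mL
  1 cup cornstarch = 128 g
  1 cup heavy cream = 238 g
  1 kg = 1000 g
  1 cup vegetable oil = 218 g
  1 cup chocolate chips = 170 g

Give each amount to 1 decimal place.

cornstarch: 153.6 g; vegetable oil: 261.6 g; chocolate chips: 4.8 cup; chopped pecans: 0.3 kg

The original recipe has 30 mL of heavy cream, so the scaling factor is 72 ÷ 30 = 12/5 = 2.4.
cornstarch: 0.5 cup × 12/5 × 128 g/cup = 153.6 g
vegetable oil: 120 mL × 12/5 ÷ 240 mL/cup × 218 g/cup = 261.6 g
chocolate chips: 12 oz × 12/5 × 28.35 g/oz ÷ 170 g/cup ≈ 4.8 cup
chopped pecans: 1.25 cup × 12/5 × 110 g/cup ÷ 1000 g/kg ≈ 0.3 kg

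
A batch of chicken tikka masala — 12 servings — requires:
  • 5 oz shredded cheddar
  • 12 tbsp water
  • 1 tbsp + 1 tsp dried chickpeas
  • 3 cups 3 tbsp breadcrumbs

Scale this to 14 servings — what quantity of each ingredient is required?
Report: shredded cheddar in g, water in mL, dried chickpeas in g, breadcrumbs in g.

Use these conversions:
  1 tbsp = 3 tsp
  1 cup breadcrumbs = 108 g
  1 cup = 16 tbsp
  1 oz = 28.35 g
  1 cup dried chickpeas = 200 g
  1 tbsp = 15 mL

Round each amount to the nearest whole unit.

Scaling factor: 14/12 = 7/6.
shredded cheddar: 5 oz × 7/6 × 28.35 g/oz ≈ 165 g
water: 12 tbsp × 7/6 × 15 mL/tbsp = 210 mL
dried chickpeas: (1 tbsp + 1 tsp = 4/3 tbsp) × 7/6 ÷ 16 tbsp/cup × 200 g/cup ≈ 19 g
breadcrumbs: (3 cup + 3 tbsp = 3.1875 cup) × 7/6 × 108 g/cup ≈ 402 g

shredded cheddar: 165 g; water: 210 mL; dried chickpeas: 19 g; breadcrumbs: 402 g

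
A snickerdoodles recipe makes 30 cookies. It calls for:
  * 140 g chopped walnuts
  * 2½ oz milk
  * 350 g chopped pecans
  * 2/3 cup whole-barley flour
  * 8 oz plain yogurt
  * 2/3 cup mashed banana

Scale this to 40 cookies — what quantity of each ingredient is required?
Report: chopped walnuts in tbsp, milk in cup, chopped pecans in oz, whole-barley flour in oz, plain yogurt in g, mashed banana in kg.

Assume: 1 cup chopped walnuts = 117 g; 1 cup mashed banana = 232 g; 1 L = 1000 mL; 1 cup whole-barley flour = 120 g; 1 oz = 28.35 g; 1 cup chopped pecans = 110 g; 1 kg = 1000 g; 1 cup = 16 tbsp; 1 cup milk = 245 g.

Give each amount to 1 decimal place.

chopped walnuts: 25.5 tbsp; milk: 0.4 cup; chopped pecans: 16.5 oz; whole-barley flour: 3.8 oz; plain yogurt: 302.4 g; mashed banana: 0.2 kg

Scaling factor: 40/30 = 4/3.
chopped walnuts: 140 g × 4/3 ÷ 117 g/cup × 16 tbsp/cup ≈ 25.5 tbsp
milk: 2.5 oz × 4/3 × 28.35 g/oz ÷ 245 g/cup ≈ 0.4 cup
chopped pecans: 350 g × 4/3 ÷ 28.35 g/oz ≈ 16.5 oz
whole-barley flour: 2/3 cup × 4/3 × 120 g/cup ÷ 28.35 g/oz ≈ 3.8 oz
plain yogurt: 8 oz × 4/3 × 28.35 g/oz = 302.4 g
mashed banana: 2/3 cup × 4/3 × 232 g/cup ÷ 1000 g/kg ≈ 0.2 kg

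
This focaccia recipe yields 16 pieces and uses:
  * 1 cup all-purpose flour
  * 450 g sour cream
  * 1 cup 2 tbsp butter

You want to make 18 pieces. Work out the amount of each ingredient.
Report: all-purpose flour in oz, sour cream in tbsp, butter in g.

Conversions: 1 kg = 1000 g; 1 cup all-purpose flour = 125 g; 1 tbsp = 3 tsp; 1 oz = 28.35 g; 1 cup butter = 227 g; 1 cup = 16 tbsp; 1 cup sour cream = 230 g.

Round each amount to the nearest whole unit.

Scaling factor: 18/16 = 9/8 = 1.125.
all-purpose flour: 1 cup × 9/8 × 125 g/cup ÷ 28.35 g/oz ≈ 5 oz
sour cream: 450 g × 9/8 ÷ 230 g/cup × 16 tbsp/cup ≈ 35 tbsp
butter: (1 cup + 2 tbsp = 1.125 cup) × 9/8 × 227 g/cup ≈ 287 g

all-purpose flour: 5 oz; sour cream: 35 tbsp; butter: 287 g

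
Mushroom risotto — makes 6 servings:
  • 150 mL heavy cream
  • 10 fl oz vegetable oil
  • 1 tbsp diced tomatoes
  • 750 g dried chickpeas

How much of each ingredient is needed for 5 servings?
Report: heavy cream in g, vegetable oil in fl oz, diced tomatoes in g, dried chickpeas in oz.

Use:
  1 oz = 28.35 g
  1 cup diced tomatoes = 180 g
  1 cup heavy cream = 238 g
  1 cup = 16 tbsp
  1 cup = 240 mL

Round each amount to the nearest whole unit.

Scaling factor: 5/6.
heavy cream: 150 mL × 5/6 ÷ 240 mL/cup × 238 g/cup ≈ 124 g
vegetable oil: 10 fl oz × 5/6 ≈ 8 fl oz
diced tomatoes: 1 tbsp × 5/6 ÷ 16 tbsp/cup × 180 g/cup ≈ 9 g
dried chickpeas: 750 g × 5/6 ÷ 28.35 g/oz ≈ 22 oz

heavy cream: 124 g; vegetable oil: 8 fl oz; diced tomatoes: 9 g; dried chickpeas: 22 oz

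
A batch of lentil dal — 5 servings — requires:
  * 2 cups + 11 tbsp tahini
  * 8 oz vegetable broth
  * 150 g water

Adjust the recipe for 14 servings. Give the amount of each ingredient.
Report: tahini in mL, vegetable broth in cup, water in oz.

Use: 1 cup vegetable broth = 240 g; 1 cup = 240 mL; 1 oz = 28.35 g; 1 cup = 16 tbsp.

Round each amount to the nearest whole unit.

Scaling factor: 14/5 = 2.8.
tahini: (2 cup + 11 tbsp = 2.6875 cup) × 14/5 × 240 mL/cup = 1806 mL
vegetable broth: 8 oz × 14/5 × 28.35 g/oz ÷ 240 g/cup ≈ 3 cup
water: 150 g × 14/5 ÷ 28.35 g/oz ≈ 15 oz

tahini: 1806 mL; vegetable broth: 3 cup; water: 15 oz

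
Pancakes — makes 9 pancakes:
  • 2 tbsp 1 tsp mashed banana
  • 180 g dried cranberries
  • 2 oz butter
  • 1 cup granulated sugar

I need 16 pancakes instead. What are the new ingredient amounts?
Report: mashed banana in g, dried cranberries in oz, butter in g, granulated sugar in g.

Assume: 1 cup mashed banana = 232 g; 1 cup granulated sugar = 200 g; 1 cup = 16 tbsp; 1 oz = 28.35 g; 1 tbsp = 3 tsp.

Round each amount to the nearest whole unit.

Scaling factor: 16/9.
mashed banana: (2 tbsp + 1 tsp = 7/3 tbsp) × 16/9 ÷ 16 tbsp/cup × 232 g/cup ≈ 60 g
dried cranberries: 180 g × 16/9 ÷ 28.35 g/oz ≈ 11 oz
butter: 2 oz × 16/9 × 28.35 g/oz ≈ 101 g
granulated sugar: 1 cup × 16/9 × 200 g/cup ≈ 356 g

mashed banana: 60 g; dried cranberries: 11 oz; butter: 101 g; granulated sugar: 356 g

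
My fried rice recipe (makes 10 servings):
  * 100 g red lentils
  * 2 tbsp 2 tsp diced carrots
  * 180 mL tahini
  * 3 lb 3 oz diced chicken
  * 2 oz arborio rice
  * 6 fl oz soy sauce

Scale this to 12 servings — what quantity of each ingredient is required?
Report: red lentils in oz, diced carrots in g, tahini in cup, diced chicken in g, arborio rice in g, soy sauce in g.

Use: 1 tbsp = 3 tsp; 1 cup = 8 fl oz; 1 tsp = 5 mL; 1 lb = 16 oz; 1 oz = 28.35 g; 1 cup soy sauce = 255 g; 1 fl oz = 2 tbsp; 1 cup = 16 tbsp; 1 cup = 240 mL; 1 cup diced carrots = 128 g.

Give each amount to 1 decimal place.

Scaling factor: 12/10 = 6/5 = 1.2.
red lentils: 100 g × 6/5 ÷ 28.35 g/oz ≈ 4.2 oz
diced carrots: (2 tbsp + 2 tsp = 8/3 tbsp) × 6/5 ÷ 16 tbsp/cup × 128 g/cup = 25.6 g
tahini: 180 mL × 6/5 ÷ 240 mL/cup = 0.9 cup
diced chicken: (3 lb + 3 oz = 3.1875 lb) × 6/5 × 16 oz/lb × 28.35 g/oz ≈ 1735.0 g
arborio rice: 2 oz × 6/5 × 28.35 g/oz ≈ 68.0 g
soy sauce: 6 fl oz × 6/5 ÷ 8 fl oz/cup × 255 g/cup = 229.5 g

red lentils: 4.2 oz; diced carrots: 25.6 g; tahini: 0.9 cup; diced chicken: 1735.0 g; arborio rice: 68.0 g; soy sauce: 229.5 g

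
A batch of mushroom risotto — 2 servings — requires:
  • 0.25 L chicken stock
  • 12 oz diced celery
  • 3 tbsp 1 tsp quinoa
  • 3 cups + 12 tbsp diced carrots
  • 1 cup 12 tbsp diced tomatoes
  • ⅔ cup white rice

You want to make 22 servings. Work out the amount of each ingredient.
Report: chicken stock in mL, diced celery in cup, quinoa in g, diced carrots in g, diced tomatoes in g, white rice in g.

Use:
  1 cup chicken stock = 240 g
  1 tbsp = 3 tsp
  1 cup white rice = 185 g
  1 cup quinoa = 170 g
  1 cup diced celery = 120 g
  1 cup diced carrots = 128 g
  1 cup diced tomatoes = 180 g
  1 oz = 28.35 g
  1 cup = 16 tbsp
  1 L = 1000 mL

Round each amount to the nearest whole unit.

Scaling factor: 22/2 = 11.
chicken stock: 0.25 L × 11 × 1000 mL/L = 2750 mL
diced celery: 12 oz × 11 × 28.35 g/oz ÷ 120 g/cup ≈ 31 cup
quinoa: (3 tbsp + 1 tsp = 10/3 tbsp) × 11 ÷ 16 tbsp/cup × 170 g/cup ≈ 390 g
diced carrots: (3 cup + 12 tbsp = 3.75 cup) × 11 × 128 g/cup = 5280 g
diced tomatoes: (1 cup + 12 tbsp = 1.75 cup) × 11 × 180 g/cup = 3465 g
white rice: 2/3 cup × 11 × 185 g/cup ≈ 1357 g

chicken stock: 2750 mL; diced celery: 31 cup; quinoa: 390 g; diced carrots: 5280 g; diced tomatoes: 3465 g; white rice: 1357 g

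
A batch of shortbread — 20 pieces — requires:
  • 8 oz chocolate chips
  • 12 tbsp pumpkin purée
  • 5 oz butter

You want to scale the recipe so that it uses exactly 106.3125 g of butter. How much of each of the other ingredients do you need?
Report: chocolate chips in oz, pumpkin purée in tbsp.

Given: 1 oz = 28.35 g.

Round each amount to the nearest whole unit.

chocolate chips: 6 oz; pumpkin purée: 9 tbsp

The original recipe has 141.75 g of butter, so the scaling factor is 106.3125 ÷ 141.75 = 3/4 = 0.75.
chocolate chips: 8 oz × 3/4 = 6 oz
pumpkin purée: 12 tbsp × 3/4 = 9 tbsp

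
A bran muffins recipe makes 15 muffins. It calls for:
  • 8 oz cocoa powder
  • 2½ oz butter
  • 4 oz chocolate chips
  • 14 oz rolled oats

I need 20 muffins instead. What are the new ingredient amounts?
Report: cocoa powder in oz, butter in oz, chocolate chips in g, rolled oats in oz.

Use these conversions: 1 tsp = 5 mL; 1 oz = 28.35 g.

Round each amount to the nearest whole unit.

Scaling factor: 20/15 = 4/3.
cocoa powder: 8 oz × 4/3 ≈ 11 oz
butter: 2.5 oz × 4/3 ≈ 3 oz
chocolate chips: 4 oz × 4/3 × 28.35 g/oz ≈ 151 g
rolled oats: 14 oz × 4/3 ≈ 19 oz

cocoa powder: 11 oz; butter: 3 oz; chocolate chips: 151 g; rolled oats: 19 oz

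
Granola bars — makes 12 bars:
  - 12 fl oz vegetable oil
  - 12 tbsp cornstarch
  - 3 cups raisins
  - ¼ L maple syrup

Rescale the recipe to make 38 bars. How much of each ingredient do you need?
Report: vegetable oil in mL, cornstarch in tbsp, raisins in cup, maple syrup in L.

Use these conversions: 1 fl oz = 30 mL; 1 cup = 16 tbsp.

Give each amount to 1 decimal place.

Scaling factor: 38/12 = 19/6.
vegetable oil: 12 fl oz × 19/6 × 30 mL/fl oz = 1140.0 mL
cornstarch: 12 tbsp × 19/6 = 38.0 tbsp
raisins: 3 cup × 19/6 = 9.5 cup
maple syrup: 0.25 L × 19/6 ≈ 0.8 L

vegetable oil: 1140.0 mL; cornstarch: 38.0 tbsp; raisins: 9.5 cup; maple syrup: 0.8 L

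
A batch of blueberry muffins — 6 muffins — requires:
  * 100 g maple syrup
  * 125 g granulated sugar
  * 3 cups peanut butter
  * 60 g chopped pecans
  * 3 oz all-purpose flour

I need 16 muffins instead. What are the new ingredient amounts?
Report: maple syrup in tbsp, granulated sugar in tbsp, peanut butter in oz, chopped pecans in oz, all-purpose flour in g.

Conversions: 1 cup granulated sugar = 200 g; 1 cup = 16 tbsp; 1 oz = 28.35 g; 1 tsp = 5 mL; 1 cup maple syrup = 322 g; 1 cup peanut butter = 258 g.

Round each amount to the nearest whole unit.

maple syrup: 13 tbsp; granulated sugar: 27 tbsp; peanut butter: 73 oz; chopped pecans: 6 oz; all-purpose flour: 227 g

Scaling factor: 16/6 = 8/3.
maple syrup: 100 g × 8/3 ÷ 322 g/cup × 16 tbsp/cup ≈ 13 tbsp
granulated sugar: 125 g × 8/3 ÷ 200 g/cup × 16 tbsp/cup ≈ 27 tbsp
peanut butter: 3 cup × 8/3 × 258 g/cup ÷ 28.35 g/oz ≈ 73 oz
chopped pecans: 60 g × 8/3 ÷ 28.35 g/oz ≈ 6 oz
all-purpose flour: 3 oz × 8/3 × 28.35 g/oz ≈ 227 g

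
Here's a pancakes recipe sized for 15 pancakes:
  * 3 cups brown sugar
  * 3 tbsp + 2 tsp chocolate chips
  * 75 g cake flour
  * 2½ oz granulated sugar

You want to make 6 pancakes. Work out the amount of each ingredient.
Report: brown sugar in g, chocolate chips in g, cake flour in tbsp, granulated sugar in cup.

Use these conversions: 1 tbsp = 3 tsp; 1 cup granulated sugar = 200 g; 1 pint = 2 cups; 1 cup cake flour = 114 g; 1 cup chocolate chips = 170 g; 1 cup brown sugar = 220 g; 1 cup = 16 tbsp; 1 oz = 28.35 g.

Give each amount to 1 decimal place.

brown sugar: 264.0 g; chocolate chips: 15.6 g; cake flour: 4.2 tbsp; granulated sugar: 0.1 cup

Scaling factor: 6/15 = 2/5 = 0.4.
brown sugar: 3 cup × 2/5 × 220 g/cup = 264.0 g
chocolate chips: (3 tbsp + 2 tsp = 11/3 tbsp) × 2/5 ÷ 16 tbsp/cup × 170 g/cup ≈ 15.6 g
cake flour: 75 g × 2/5 ÷ 114 g/cup × 16 tbsp/cup ≈ 4.2 tbsp
granulated sugar: 2.5 oz × 2/5 × 28.35 g/oz ÷ 200 g/cup ≈ 0.1 cup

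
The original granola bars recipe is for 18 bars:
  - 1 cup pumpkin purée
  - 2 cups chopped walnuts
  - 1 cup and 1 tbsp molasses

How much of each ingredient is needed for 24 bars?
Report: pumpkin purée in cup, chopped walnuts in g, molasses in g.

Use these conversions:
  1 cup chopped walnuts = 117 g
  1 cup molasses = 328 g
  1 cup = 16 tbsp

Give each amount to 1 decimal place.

pumpkin purée: 1.3 cup; chopped walnuts: 312.0 g; molasses: 464.7 g

Scaling factor: 24/18 = 4/3.
pumpkin purée: 1 cup × 4/3 ≈ 1.3 cup
chopped walnuts: 2 cup × 4/3 × 117 g/cup = 312.0 g
molasses: (1 cup + 1 tbsp = 1.0625 cup) × 4/3 × 328 g/cup ≈ 464.7 g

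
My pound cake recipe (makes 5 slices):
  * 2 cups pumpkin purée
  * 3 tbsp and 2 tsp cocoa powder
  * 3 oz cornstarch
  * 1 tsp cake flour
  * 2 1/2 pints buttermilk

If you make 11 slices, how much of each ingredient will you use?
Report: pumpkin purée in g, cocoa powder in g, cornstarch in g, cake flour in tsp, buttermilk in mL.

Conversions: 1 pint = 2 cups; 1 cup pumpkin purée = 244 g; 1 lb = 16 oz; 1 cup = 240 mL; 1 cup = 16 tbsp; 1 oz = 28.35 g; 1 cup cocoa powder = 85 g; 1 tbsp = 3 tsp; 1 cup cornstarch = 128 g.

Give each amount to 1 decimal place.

pumpkin purée: 1073.6 g; cocoa powder: 42.9 g; cornstarch: 187.1 g; cake flour: 2.2 tsp; buttermilk: 2640.0 mL

Scaling factor: 11/5 = 2.2.
pumpkin purée: 2 cup × 11/5 × 244 g/cup = 1073.6 g
cocoa powder: (3 tbsp + 2 tsp = 11/3 tbsp) × 11/5 ÷ 16 tbsp/cup × 85 g/cup ≈ 42.9 g
cornstarch: 3 oz × 11/5 × 28.35 g/oz ≈ 187.1 g
cake flour: 1 tsp × 11/5 = 2.2 tsp
buttermilk: 2.5 pint × 11/5 × 2 cup/pint × 240 mL/cup = 2640.0 mL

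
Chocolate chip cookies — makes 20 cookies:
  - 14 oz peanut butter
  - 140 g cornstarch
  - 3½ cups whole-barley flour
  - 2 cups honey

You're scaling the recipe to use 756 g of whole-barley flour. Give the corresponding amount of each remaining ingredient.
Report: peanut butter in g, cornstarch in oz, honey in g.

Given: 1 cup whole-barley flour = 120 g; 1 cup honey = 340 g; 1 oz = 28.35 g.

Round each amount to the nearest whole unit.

The original recipe has 420 g of whole-barley flour, so the scaling factor is 756 ÷ 420 = 9/5 = 1.8.
peanut butter: 14 oz × 9/5 × 28.35 g/oz ≈ 714 g
cornstarch: 140 g × 9/5 ÷ 28.35 g/oz ≈ 9 oz
honey: 2 cup × 9/5 × 340 g/cup = 1224 g

peanut butter: 714 g; cornstarch: 9 oz; honey: 1224 g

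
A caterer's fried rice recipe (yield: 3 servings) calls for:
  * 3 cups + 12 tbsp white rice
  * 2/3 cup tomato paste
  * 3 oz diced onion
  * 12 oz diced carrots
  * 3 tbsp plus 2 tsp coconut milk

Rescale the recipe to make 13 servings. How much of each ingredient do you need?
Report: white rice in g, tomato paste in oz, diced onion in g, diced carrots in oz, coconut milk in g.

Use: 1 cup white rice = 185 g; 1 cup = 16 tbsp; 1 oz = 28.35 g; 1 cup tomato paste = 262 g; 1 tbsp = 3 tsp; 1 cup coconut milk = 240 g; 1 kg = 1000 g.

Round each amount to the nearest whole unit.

Scaling factor: 13/3.
white rice: (3 cup + 12 tbsp = 3.75 cup) × 13/3 × 185 g/cup ≈ 3006 g
tomato paste: 2/3 cup × 13/3 × 262 g/cup ÷ 28.35 g/oz ≈ 27 oz
diced onion: 3 oz × 13/3 × 28.35 g/oz ≈ 369 g
diced carrots: 12 oz × 13/3 = 52 oz
coconut milk: (3 tbsp + 2 tsp = 11/3 tbsp) × 13/3 ÷ 16 tbsp/cup × 240 g/cup ≈ 238 g

white rice: 3006 g; tomato paste: 27 oz; diced onion: 369 g; diced carrots: 52 oz; coconut milk: 238 g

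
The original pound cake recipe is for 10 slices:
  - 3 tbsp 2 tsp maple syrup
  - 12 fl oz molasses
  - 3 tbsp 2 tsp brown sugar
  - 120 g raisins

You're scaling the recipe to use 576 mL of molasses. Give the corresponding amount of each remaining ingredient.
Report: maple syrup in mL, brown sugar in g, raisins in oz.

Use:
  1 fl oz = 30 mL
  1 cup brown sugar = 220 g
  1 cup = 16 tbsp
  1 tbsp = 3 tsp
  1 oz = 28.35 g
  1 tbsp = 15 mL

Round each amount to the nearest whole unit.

maple syrup: 88 mL; brown sugar: 81 g; raisins: 7 oz

The original recipe has 360 mL of molasses, so the scaling factor is 576 ÷ 360 = 8/5 = 1.6.
maple syrup: (3 tbsp + 2 tsp = 11/3 tbsp) × 8/5 × 15 mL/tbsp = 88 mL
brown sugar: (3 tbsp + 2 tsp = 11/3 tbsp) × 8/5 ÷ 16 tbsp/cup × 220 g/cup ≈ 81 g
raisins: 120 g × 8/5 ÷ 28.35 g/oz ≈ 7 oz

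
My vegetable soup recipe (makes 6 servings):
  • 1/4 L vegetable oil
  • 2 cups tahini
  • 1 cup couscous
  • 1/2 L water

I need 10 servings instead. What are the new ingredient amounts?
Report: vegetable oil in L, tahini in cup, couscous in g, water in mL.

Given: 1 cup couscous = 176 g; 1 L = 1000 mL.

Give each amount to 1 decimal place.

Scaling factor: 10/6 = 5/3.
vegetable oil: 0.25 L × 5/3 ≈ 0.4 L
tahini: 2 cup × 5/3 ≈ 3.3 cup
couscous: 1 cup × 5/3 × 176 g/cup ≈ 293.3 g
water: 0.5 L × 5/3 × 1000 mL/L ≈ 833.3 mL

vegetable oil: 0.4 L; tahini: 3.3 cup; couscous: 293.3 g; water: 833.3 mL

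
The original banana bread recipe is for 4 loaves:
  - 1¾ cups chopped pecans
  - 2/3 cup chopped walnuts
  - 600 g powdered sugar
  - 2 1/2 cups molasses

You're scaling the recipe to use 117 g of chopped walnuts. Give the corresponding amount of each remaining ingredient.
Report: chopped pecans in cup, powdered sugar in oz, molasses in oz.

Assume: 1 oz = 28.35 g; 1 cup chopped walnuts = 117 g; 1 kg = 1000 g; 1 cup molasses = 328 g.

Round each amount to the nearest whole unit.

chopped pecans: 3 cup; powdered sugar: 32 oz; molasses: 43 oz

The original recipe has 78 g of chopped walnuts, so the scaling factor is 117 ÷ 78 = 3/2 = 1.5.
chopped pecans: 1.75 cup × 3/2 ≈ 3 cup
powdered sugar: 600 g × 3/2 ÷ 28.35 g/oz ≈ 32 oz
molasses: 2.5 cup × 3/2 × 328 g/cup ÷ 28.35 g/oz ≈ 43 oz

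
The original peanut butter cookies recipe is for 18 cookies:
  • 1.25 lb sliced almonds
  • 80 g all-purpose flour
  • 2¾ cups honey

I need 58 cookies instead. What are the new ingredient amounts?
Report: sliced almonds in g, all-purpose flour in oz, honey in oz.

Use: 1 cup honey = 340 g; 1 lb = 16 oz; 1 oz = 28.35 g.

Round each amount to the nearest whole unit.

Scaling factor: 58/18 = 29/9.
sliced almonds: 1.25 lb × 29/9 × 16 oz/lb × 28.35 g/oz = 1827 g
all-purpose flour: 80 g × 29/9 ÷ 28.35 g/oz ≈ 9 oz
honey: 2.75 cup × 29/9 × 340 g/cup ÷ 28.35 g/oz ≈ 106 oz

sliced almonds: 1827 g; all-purpose flour: 9 oz; honey: 106 oz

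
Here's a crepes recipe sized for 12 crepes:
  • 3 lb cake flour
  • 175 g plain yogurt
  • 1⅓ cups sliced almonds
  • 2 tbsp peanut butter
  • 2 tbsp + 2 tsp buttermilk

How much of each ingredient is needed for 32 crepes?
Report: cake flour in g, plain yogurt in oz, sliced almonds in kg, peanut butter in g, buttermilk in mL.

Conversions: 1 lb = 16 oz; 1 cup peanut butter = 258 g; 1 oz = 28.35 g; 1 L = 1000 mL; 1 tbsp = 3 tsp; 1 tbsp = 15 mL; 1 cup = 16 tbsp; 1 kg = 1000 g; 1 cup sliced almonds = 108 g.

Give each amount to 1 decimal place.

cake flour: 3628.8 g; plain yogurt: 16.5 oz; sliced almonds: 0.4 kg; peanut butter: 86.0 g; buttermilk: 106.7 mL

Scaling factor: 32/12 = 8/3.
cake flour: 3 lb × 8/3 × 16 oz/lb × 28.35 g/oz = 3628.8 g
plain yogurt: 175 g × 8/3 ÷ 28.35 g/oz ≈ 16.5 oz
sliced almonds: 4/3 cup × 8/3 × 108 g/cup ÷ 1000 g/kg ≈ 0.4 kg
peanut butter: 2 tbsp × 8/3 ÷ 16 tbsp/cup × 258 g/cup = 86.0 g
buttermilk: (2 tbsp + 2 tsp = 8/3 tbsp) × 8/3 × 15 mL/tbsp ≈ 106.7 mL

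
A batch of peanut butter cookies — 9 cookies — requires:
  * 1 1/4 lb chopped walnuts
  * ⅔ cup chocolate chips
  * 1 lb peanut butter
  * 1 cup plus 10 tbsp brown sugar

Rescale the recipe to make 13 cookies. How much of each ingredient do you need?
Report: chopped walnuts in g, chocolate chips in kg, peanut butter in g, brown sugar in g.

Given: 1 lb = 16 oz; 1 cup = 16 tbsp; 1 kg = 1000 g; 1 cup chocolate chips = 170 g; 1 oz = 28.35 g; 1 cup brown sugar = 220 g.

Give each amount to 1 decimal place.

Scaling factor: 13/9.
chopped walnuts: 1.25 lb × 13/9 × 16 oz/lb × 28.35 g/oz = 819.0 g
chocolate chips: 2/3 cup × 13/9 × 170 g/cup ÷ 1000 g/kg ≈ 0.2 kg
peanut butter: 1 lb × 13/9 × 16 oz/lb × 28.35 g/oz = 655.2 g
brown sugar: (1 cup + 10 tbsp = 1.625 cup) × 13/9 × 220 g/cup ≈ 516.4 g

chopped walnuts: 819.0 g; chocolate chips: 0.2 kg; peanut butter: 655.2 g; brown sugar: 516.4 g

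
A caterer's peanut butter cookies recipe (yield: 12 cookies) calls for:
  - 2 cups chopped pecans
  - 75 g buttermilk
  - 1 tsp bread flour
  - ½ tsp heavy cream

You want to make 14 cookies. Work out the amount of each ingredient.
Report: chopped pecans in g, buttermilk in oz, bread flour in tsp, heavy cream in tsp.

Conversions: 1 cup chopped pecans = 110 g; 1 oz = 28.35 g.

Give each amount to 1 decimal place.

Scaling factor: 14/12 = 7/6.
chopped pecans: 2 cup × 7/6 × 110 g/cup ≈ 256.7 g
buttermilk: 75 g × 7/6 ÷ 28.35 g/oz ≈ 3.1 oz
bread flour: 1 tsp × 7/6 ≈ 1.2 tsp
heavy cream: 0.5 tsp × 7/6 ≈ 0.6 tsp

chopped pecans: 256.7 g; buttermilk: 3.1 oz; bread flour: 1.2 tsp; heavy cream: 0.6 tsp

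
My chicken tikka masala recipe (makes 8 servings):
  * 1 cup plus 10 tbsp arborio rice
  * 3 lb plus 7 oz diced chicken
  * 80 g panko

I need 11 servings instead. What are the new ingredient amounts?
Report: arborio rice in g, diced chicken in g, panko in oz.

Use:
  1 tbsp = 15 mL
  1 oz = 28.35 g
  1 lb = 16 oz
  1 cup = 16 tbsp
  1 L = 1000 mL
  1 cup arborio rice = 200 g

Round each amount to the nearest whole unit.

arborio rice: 447 g; diced chicken: 2144 g; panko: 4 oz

Scaling factor: 11/8 = 1.375.
arborio rice: (1 cup + 10 tbsp = 1.625 cup) × 11/8 × 200 g/cup ≈ 447 g
diced chicken: (3 lb + 7 oz = 3.4375 lb) × 11/8 × 16 oz/lb × 28.35 g/oz ≈ 2144 g
panko: 80 g × 11/8 ÷ 28.35 g/oz ≈ 4 oz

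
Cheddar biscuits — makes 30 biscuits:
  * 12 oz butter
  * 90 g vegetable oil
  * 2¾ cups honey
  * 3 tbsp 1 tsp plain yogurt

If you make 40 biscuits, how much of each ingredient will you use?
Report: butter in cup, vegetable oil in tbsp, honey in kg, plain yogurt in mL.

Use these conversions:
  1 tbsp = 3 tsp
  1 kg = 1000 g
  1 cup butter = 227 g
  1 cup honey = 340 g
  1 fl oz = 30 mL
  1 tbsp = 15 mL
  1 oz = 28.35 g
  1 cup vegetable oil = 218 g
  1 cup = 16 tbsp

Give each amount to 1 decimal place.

Scaling factor: 40/30 = 4/3.
butter: 12 oz × 4/3 × 28.35 g/oz ÷ 227 g/cup ≈ 2.0 cup
vegetable oil: 90 g × 4/3 ÷ 218 g/cup × 16 tbsp/cup ≈ 8.8 tbsp
honey: 2.75 cup × 4/3 × 340 g/cup ÷ 1000 g/kg ≈ 1.2 kg
plain yogurt: (3 tbsp + 1 tsp = 10/3 tbsp) × 4/3 × 15 mL/tbsp ≈ 66.7 mL

butter: 2.0 cup; vegetable oil: 8.8 tbsp; honey: 1.2 kg; plain yogurt: 66.7 mL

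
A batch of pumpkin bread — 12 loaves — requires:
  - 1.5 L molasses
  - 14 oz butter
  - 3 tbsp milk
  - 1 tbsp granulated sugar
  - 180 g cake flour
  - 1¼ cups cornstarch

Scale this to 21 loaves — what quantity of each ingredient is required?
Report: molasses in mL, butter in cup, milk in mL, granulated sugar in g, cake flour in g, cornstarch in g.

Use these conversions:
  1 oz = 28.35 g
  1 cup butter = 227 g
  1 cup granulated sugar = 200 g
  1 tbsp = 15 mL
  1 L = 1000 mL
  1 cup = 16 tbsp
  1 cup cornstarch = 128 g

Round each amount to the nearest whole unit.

Scaling factor: 21/12 = 7/4 = 1.75.
molasses: 1.5 L × 7/4 × 1000 mL/L = 2625 mL
butter: 14 oz × 7/4 × 28.35 g/oz ÷ 227 g/cup ≈ 3 cup
milk: 3 tbsp × 7/4 × 15 mL/tbsp ≈ 79 mL
granulated sugar: 1 tbsp × 7/4 ÷ 16 tbsp/cup × 200 g/cup ≈ 22 g
cake flour: 180 g × 7/4 = 315 g
cornstarch: 1.25 cup × 7/4 × 128 g/cup = 280 g

molasses: 2625 mL; butter: 3 cup; milk: 79 mL; granulated sugar: 22 g; cake flour: 315 g; cornstarch: 280 g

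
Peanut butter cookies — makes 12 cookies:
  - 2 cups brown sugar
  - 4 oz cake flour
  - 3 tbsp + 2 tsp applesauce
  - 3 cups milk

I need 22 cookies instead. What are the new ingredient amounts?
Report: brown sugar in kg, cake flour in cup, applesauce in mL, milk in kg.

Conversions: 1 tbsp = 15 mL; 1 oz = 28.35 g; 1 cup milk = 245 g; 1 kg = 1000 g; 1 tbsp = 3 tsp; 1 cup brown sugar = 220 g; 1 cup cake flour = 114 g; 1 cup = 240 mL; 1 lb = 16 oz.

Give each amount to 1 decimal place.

brown sugar: 0.8 kg; cake flour: 1.8 cup; applesauce: 100.8 mL; milk: 1.3 kg

Scaling factor: 22/12 = 11/6.
brown sugar: 2 cup × 11/6 × 220 g/cup ÷ 1000 g/kg ≈ 0.8 kg
cake flour: 4 oz × 11/6 × 28.35 g/oz ÷ 114 g/cup ≈ 1.8 cup
applesauce: (3 tbsp + 2 tsp = 11/3 tbsp) × 11/6 × 15 mL/tbsp ≈ 100.8 mL
milk: 3 cup × 11/6 × 245 g/cup ÷ 1000 g/kg ≈ 1.3 kg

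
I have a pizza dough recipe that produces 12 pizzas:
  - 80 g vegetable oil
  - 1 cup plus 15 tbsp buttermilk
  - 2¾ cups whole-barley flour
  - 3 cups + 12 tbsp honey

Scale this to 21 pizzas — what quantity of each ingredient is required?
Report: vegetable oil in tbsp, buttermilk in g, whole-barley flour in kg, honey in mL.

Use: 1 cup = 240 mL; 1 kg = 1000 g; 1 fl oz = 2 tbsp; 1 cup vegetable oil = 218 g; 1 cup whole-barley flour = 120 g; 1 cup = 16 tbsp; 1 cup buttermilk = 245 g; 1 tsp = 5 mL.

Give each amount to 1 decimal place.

vegetable oil: 10.3 tbsp; buttermilk: 830.7 g; whole-barley flour: 0.6 kg; honey: 1575.0 mL

Scaling factor: 21/12 = 7/4 = 1.75.
vegetable oil: 80 g × 7/4 ÷ 218 g/cup × 16 tbsp/cup ≈ 10.3 tbsp
buttermilk: (1 cup + 15 tbsp = 1.9375 cup) × 7/4 × 245 g/cup ≈ 830.7 g
whole-barley flour: 2.75 cup × 7/4 × 120 g/cup ÷ 1000 g/kg ≈ 0.6 kg
honey: (3 cup + 12 tbsp = 3.75 cup) × 7/4 × 240 mL/cup = 1575.0 mL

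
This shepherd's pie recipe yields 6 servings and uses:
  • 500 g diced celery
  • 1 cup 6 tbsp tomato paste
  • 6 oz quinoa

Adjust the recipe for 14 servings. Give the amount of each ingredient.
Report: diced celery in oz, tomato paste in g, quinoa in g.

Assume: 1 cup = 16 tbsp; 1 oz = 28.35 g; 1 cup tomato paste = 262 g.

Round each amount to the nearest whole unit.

diced celery: 41 oz; tomato paste: 841 g; quinoa: 397 g

Scaling factor: 14/6 = 7/3.
diced celery: 500 g × 7/3 ÷ 28.35 g/oz ≈ 41 oz
tomato paste: (1 cup + 6 tbsp = 1.375 cup) × 7/3 × 262 g/cup ≈ 841 g
quinoa: 6 oz × 7/3 × 28.35 g/oz ≈ 397 g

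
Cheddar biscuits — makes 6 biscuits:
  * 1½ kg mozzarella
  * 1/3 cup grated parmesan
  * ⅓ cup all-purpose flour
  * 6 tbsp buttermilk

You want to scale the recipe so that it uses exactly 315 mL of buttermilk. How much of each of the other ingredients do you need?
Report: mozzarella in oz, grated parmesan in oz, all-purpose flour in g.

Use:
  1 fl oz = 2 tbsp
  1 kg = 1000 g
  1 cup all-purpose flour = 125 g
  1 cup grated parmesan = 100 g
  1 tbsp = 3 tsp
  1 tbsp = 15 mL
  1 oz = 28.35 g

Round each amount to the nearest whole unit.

The original recipe has 90 mL of buttermilk, so the scaling factor is 315 ÷ 90 = 7/2 = 3.5.
mozzarella: 1.5 kg × 7/2 × 1000 g/kg ÷ 28.35 g/oz ≈ 185 oz
grated parmesan: 1/3 cup × 7/2 × 100 g/cup ÷ 28.35 g/oz ≈ 4 oz
all-purpose flour: 1/3 cup × 7/2 × 125 g/cup ≈ 146 g

mozzarella: 185 oz; grated parmesan: 4 oz; all-purpose flour: 146 g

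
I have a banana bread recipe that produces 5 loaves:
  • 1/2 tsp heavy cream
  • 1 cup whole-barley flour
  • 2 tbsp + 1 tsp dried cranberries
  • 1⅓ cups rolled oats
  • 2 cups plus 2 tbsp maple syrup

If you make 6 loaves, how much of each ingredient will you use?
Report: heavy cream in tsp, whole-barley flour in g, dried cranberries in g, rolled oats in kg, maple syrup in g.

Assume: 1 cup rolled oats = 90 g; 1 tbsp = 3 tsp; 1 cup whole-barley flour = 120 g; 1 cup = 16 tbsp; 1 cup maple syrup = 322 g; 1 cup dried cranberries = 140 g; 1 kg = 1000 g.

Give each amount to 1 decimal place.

Scaling factor: 6/5 = 1.2.
heavy cream: 0.5 tsp × 6/5 = 0.6 tsp
whole-barley flour: 1 cup × 6/5 × 120 g/cup = 144.0 g
dried cranberries: (2 tbsp + 1 tsp = 7/3 tbsp) × 6/5 ÷ 16 tbsp/cup × 140 g/cup = 24.5 g
rolled oats: 4/3 cup × 6/5 × 90 g/cup ÷ 1000 g/kg ≈ 0.1 kg
maple syrup: (2 cup + 2 tbsp = 2.125 cup) × 6/5 × 322 g/cup = 821.1 g

heavy cream: 0.6 tsp; whole-barley flour: 144.0 g; dried cranberries: 24.5 g; rolled oats: 0.1 kg; maple syrup: 821.1 g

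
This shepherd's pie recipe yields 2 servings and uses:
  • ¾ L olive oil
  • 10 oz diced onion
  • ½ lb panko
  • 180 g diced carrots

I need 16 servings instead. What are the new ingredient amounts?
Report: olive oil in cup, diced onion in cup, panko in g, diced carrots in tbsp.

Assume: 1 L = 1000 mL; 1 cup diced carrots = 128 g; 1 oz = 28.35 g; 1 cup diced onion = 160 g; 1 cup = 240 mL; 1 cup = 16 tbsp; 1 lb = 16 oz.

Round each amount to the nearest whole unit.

Scaling factor: 16/2 = 8.
olive oil: 0.75 L × 8 × 1000 mL/L ÷ 240 mL/cup = 25 cup
diced onion: 10 oz × 8 × 28.35 g/oz ÷ 160 g/cup ≈ 14 cup
panko: 0.5 lb × 8 × 16 oz/lb × 28.35 g/oz ≈ 1814 g
diced carrots: 180 g × 8 ÷ 128 g/cup × 16 tbsp/cup = 180 tbsp

olive oil: 25 cup; diced onion: 14 cup; panko: 1814 g; diced carrots: 180 tbsp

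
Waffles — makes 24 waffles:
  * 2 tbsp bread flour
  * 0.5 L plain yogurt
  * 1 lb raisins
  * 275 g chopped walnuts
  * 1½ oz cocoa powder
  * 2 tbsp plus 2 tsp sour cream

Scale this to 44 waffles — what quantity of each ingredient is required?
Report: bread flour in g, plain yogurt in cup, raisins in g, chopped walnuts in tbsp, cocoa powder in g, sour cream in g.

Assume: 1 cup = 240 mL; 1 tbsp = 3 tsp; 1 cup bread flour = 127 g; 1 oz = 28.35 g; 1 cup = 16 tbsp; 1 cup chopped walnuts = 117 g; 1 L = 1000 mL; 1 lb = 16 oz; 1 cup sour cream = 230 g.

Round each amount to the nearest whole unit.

Scaling factor: 44/24 = 11/6.
bread flour: 2 tbsp × 11/6 ÷ 16 tbsp/cup × 127 g/cup ≈ 29 g
plain yogurt: 0.5 L × 11/6 × 1000 mL/L ÷ 240 mL/cup ≈ 4 cup
raisins: 1 lb × 11/6 × 16 oz/lb × 28.35 g/oz ≈ 832 g
chopped walnuts: 275 g × 11/6 ÷ 117 g/cup × 16 tbsp/cup ≈ 69 tbsp
cocoa powder: 1.5 oz × 11/6 × 28.35 g/oz ≈ 78 g
sour cream: (2 tbsp + 2 tsp = 8/3 tbsp) × 11/6 ÷ 16 tbsp/cup × 230 g/cup ≈ 70 g

bread flour: 29 g; plain yogurt: 4 cup; raisins: 832 g; chopped walnuts: 69 tbsp; cocoa powder: 78 g; sour cream: 70 g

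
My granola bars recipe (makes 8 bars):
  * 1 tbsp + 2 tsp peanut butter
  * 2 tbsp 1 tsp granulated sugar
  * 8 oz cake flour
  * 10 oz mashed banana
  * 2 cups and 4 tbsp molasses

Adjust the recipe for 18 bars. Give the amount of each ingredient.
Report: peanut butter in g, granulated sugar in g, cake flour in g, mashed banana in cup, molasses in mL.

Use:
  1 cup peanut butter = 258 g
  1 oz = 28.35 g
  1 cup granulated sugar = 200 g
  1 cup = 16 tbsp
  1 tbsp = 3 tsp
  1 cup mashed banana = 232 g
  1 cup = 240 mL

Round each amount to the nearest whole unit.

peanut butter: 60 g; granulated sugar: 66 g; cake flour: 510 g; mashed banana: 3 cup; molasses: 1215 mL

Scaling factor: 18/8 = 9/4 = 2.25.
peanut butter: (1 tbsp + 2 tsp = 5/3 tbsp) × 9/4 ÷ 16 tbsp/cup × 258 g/cup ≈ 60 g
granulated sugar: (2 tbsp + 1 tsp = 7/3 tbsp) × 9/4 ÷ 16 tbsp/cup × 200 g/cup ≈ 66 g
cake flour: 8 oz × 9/4 × 28.35 g/oz ≈ 510 g
mashed banana: 10 oz × 9/4 × 28.35 g/oz ÷ 232 g/cup ≈ 3 cup
molasses: (2 cup + 4 tbsp = 2.25 cup) × 9/4 × 240 mL/cup = 1215 mL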